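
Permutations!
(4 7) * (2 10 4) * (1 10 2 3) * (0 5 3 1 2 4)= (0 5 3 2 4 7 1 10)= [5, 10, 4, 2, 7, 3, 6, 1, 8, 9, 0]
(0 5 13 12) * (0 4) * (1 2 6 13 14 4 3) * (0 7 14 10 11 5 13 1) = [13, 2, 6, 0, 7, 10, 1, 14, 8, 9, 11, 5, 3, 12, 4] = (0 13 12 3)(1 2 6)(4 7 14)(5 10 11)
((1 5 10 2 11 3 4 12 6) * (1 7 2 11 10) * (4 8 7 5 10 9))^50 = (1 11 8 2 4 6)(3 7 9 12 5 10)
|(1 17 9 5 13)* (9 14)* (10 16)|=6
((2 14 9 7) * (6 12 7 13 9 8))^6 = ((2 14 8 6 12 7)(9 13))^6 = (14)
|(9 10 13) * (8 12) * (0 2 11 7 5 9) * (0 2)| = |(2 11 7 5 9 10 13)(8 12)| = 14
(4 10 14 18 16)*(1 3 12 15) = [0, 3, 2, 12, 10, 5, 6, 7, 8, 9, 14, 11, 15, 13, 18, 1, 4, 17, 16] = (1 3 12 15)(4 10 14 18 16)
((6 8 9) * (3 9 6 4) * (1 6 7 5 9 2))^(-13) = ((1 6 8 7 5 9 4 3 2))^(-13) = (1 9 6 4 8 3 7 2 5)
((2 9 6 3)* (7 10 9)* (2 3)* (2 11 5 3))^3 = ((2 7 10 9 6 11 5 3))^3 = (2 9 5 7 6 3 10 11)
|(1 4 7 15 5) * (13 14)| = 10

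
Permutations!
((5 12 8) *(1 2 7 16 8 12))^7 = ((1 2 7 16 8 5))^7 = (1 2 7 16 8 5)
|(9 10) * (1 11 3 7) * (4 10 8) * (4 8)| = 12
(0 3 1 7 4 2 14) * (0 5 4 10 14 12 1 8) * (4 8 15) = (0 3 15 4 2 12 1 7 10 14 5 8) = [3, 7, 12, 15, 2, 8, 6, 10, 0, 9, 14, 11, 1, 13, 5, 4]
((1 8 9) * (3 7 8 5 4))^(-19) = (1 4 7 9 5 3 8)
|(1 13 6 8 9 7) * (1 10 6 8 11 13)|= |(6 11 13 8 9 7 10)|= 7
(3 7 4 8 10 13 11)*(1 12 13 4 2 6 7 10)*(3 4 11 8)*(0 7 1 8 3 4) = (0 7 2 6 1 12 13 3 10 11) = [7, 12, 6, 10, 4, 5, 1, 2, 8, 9, 11, 0, 13, 3]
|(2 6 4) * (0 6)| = |(0 6 4 2)| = 4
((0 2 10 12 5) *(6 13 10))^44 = ((0 2 6 13 10 12 5))^44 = (0 6 10 5 2 13 12)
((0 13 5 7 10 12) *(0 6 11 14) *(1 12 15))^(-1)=(0 14 11 6 12 1 15 10 7 5 13)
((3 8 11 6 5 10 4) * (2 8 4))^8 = ((2 8 11 6 5 10)(3 4))^8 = (2 11 5)(6 10 8)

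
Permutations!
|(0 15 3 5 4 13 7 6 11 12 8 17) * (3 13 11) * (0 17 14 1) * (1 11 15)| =|(17)(0 1)(3 5 4 15 13 7 6)(8 14 11 12)| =28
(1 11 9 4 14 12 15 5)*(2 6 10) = (1 11 9 4 14 12 15 5)(2 6 10) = [0, 11, 6, 3, 14, 1, 10, 7, 8, 4, 2, 9, 15, 13, 12, 5]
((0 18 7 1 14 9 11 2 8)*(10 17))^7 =(0 2 9 1 18 8 11 14 7)(10 17)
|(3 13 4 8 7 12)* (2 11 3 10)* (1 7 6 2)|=|(1 7 12 10)(2 11 3 13 4 8 6)|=28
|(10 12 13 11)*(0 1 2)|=|(0 1 2)(10 12 13 11)|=12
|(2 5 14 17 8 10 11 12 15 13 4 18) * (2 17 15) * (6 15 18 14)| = 13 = |(2 5 6 15 13 4 14 18 17 8 10 11 12)|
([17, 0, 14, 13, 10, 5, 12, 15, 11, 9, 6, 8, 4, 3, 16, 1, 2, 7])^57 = [7, 17, 2, 13, 10, 5, 12, 1, 11, 9, 6, 8, 4, 3, 14, 0, 16, 15]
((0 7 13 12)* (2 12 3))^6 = (13)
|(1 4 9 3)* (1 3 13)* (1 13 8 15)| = |(1 4 9 8 15)| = 5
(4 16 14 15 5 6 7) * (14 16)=(16)(4 14 15 5 6 7)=[0, 1, 2, 3, 14, 6, 7, 4, 8, 9, 10, 11, 12, 13, 15, 5, 16]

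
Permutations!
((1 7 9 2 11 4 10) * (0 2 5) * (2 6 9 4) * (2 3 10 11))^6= (11)(0 9)(5 6)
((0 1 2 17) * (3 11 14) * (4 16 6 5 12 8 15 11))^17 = (0 1 2 17)(3 15 5 4 11 12 16 14 8 6)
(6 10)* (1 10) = (1 10 6) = [0, 10, 2, 3, 4, 5, 1, 7, 8, 9, 6]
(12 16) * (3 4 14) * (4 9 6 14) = [0, 1, 2, 9, 4, 5, 14, 7, 8, 6, 10, 11, 16, 13, 3, 15, 12] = (3 9 6 14)(12 16)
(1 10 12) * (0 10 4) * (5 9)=(0 10 12 1 4)(5 9)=[10, 4, 2, 3, 0, 9, 6, 7, 8, 5, 12, 11, 1]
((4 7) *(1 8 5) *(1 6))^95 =(1 6 5 8)(4 7)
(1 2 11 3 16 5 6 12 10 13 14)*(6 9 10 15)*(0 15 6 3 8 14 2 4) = (0 15 3 16 5 9 10 13 2 11 8 14 1 4)(6 12) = [15, 4, 11, 16, 0, 9, 12, 7, 14, 10, 13, 8, 6, 2, 1, 3, 5]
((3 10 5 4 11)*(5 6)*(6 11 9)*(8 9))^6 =((3 10 11)(4 8 9 6 5))^6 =(11)(4 8 9 6 5)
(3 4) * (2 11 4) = (2 11 4 3) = [0, 1, 11, 2, 3, 5, 6, 7, 8, 9, 10, 4]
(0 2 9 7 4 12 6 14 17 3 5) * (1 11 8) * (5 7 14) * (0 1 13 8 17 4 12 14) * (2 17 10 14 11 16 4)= (0 17 3 7 12 6 5 1 16 4 11 10 14 2 9)(8 13)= [17, 16, 9, 7, 11, 1, 5, 12, 13, 0, 14, 10, 6, 8, 2, 15, 4, 3]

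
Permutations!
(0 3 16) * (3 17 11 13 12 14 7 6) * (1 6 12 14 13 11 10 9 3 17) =(0 1 6 17 10 9 3 16)(7 12 13 14) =[1, 6, 2, 16, 4, 5, 17, 12, 8, 3, 9, 11, 13, 14, 7, 15, 0, 10]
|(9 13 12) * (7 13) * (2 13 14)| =6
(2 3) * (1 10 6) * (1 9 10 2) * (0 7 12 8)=(0 7 12 8)(1 2 3)(6 9 10)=[7, 2, 3, 1, 4, 5, 9, 12, 0, 10, 6, 11, 8]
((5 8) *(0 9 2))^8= (0 2 9)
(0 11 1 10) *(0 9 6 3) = (0 11 1 10 9 6 3) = [11, 10, 2, 0, 4, 5, 3, 7, 8, 6, 9, 1]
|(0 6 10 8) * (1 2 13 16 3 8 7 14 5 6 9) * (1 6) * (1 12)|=|(0 9 6 10 7 14 5 12 1 2 13 16 3 8)|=14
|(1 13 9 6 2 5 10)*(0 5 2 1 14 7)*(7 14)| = |(14)(0 5 10 7)(1 13 9 6)| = 4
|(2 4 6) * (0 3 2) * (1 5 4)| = 7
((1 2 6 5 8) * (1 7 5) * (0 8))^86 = ((0 8 7 5)(1 2 6))^86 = (0 7)(1 6 2)(5 8)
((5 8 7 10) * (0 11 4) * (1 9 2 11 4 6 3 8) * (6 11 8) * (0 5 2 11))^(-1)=((0 4 5 1 9 11)(2 8 7 10)(3 6))^(-1)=(0 11 9 1 5 4)(2 10 7 8)(3 6)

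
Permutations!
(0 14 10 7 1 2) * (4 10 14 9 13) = (14)(0 9 13 4 10 7 1 2) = [9, 2, 0, 3, 10, 5, 6, 1, 8, 13, 7, 11, 12, 4, 14]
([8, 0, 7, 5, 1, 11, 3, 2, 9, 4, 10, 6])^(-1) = [1, 4, 7, 6, 9, 3, 11, 2, 0, 8, 10, 5]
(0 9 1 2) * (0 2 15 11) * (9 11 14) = (0 11)(1 15 14 9) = [11, 15, 2, 3, 4, 5, 6, 7, 8, 1, 10, 0, 12, 13, 9, 14]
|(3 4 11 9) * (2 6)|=|(2 6)(3 4 11 9)|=4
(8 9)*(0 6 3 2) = [6, 1, 0, 2, 4, 5, 3, 7, 9, 8] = (0 6 3 2)(8 9)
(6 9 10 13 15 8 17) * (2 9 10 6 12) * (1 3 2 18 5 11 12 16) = [0, 3, 9, 2, 4, 11, 10, 7, 17, 6, 13, 12, 18, 15, 14, 8, 1, 16, 5] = (1 3 2 9 6 10 13 15 8 17 16)(5 11 12 18)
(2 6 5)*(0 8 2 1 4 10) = (0 8 2 6 5 1 4 10) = [8, 4, 6, 3, 10, 1, 5, 7, 2, 9, 0]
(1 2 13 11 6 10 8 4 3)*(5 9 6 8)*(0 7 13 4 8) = (0 7 13 11)(1 2 4 3)(5 9 6 10) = [7, 2, 4, 1, 3, 9, 10, 13, 8, 6, 5, 0, 12, 11]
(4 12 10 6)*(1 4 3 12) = (1 4)(3 12 10 6) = [0, 4, 2, 12, 1, 5, 3, 7, 8, 9, 6, 11, 10]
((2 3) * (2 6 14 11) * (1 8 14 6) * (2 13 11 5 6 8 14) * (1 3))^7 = ((1 14 5 6 8 2)(11 13))^7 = (1 14 5 6 8 2)(11 13)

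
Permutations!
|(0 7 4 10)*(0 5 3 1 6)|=8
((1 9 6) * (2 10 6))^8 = (1 10 9 6 2)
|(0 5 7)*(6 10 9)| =|(0 5 7)(6 10 9)| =3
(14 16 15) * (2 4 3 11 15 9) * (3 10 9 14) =(2 4 10 9)(3 11 15)(14 16) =[0, 1, 4, 11, 10, 5, 6, 7, 8, 2, 9, 15, 12, 13, 16, 3, 14]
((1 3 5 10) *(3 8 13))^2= (1 13 5)(3 10 8)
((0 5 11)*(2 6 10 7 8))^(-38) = ((0 5 11)(2 6 10 7 8))^(-38) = (0 5 11)(2 10 8 6 7)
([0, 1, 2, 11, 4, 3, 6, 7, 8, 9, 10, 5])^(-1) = [0, 1, 2, 5, 4, 11, 6, 7, 8, 9, 10, 3]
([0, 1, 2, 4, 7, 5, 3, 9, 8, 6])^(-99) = [0, 1, 2, 4, 7, 5, 3, 9, 8, 6]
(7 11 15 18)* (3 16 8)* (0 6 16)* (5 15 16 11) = (0 6 11 16 8 3)(5 15 18 7) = [6, 1, 2, 0, 4, 15, 11, 5, 3, 9, 10, 16, 12, 13, 14, 18, 8, 17, 7]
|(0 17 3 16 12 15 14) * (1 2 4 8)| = |(0 17 3 16 12 15 14)(1 2 4 8)| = 28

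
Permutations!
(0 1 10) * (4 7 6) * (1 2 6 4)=[2, 10, 6, 3, 7, 5, 1, 4, 8, 9, 0]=(0 2 6 1 10)(4 7)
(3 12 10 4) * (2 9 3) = [0, 1, 9, 12, 2, 5, 6, 7, 8, 3, 4, 11, 10] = (2 9 3 12 10 4)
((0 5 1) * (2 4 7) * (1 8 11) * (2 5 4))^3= ((0 4 7 5 8 11 1))^3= (0 5 1 7 11 4 8)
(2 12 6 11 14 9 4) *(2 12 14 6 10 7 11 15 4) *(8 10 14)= (2 8 10 7 11 6 15 4 12 14 9)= [0, 1, 8, 3, 12, 5, 15, 11, 10, 2, 7, 6, 14, 13, 9, 4]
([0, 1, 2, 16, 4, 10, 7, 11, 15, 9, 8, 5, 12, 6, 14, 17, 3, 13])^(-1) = [0, 1, 2, 16, 4, 11, 13, 6, 10, 9, 5, 7, 12, 17, 14, 8, 3, 15]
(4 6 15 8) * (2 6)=(2 6 15 8 4)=[0, 1, 6, 3, 2, 5, 15, 7, 4, 9, 10, 11, 12, 13, 14, 8]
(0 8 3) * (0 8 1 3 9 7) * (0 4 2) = (0 1 3 8 9 7 4 2) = [1, 3, 0, 8, 2, 5, 6, 4, 9, 7]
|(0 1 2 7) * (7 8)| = 5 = |(0 1 2 8 7)|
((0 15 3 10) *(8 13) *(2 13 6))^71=((0 15 3 10)(2 13 8 6))^71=(0 10 3 15)(2 6 8 13)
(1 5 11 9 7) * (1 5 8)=(1 8)(5 11 9 7)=[0, 8, 2, 3, 4, 11, 6, 5, 1, 7, 10, 9]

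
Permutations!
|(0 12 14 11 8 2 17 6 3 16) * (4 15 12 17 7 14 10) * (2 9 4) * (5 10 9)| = |(0 17 6 3 16)(2 7 14 11 8 5 10)(4 15 12 9)| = 140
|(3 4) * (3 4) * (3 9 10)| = |(3 9 10)| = 3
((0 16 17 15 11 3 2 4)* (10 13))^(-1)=(0 4 2 3 11 15 17 16)(10 13)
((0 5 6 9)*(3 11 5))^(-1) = (0 9 6 5 11 3)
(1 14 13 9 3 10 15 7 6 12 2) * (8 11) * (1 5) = (1 14 13 9 3 10 15 7 6 12 2 5)(8 11) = [0, 14, 5, 10, 4, 1, 12, 6, 11, 3, 15, 8, 2, 9, 13, 7]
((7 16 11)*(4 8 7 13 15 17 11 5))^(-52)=((4 8 7 16 5)(11 13 15 17))^(-52)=(17)(4 16 8 5 7)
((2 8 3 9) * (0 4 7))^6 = (2 3)(8 9)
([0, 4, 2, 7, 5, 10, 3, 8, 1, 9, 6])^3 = (1 10 7 4 6 8 5 3)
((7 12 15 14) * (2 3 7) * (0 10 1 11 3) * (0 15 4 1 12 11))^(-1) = ((0 10 12 4 1)(2 15 14)(3 7 11))^(-1) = (0 1 4 12 10)(2 14 15)(3 11 7)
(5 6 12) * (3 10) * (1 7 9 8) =(1 7 9 8)(3 10)(5 6 12) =[0, 7, 2, 10, 4, 6, 12, 9, 1, 8, 3, 11, 5]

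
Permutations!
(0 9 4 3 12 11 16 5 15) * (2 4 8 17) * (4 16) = [9, 1, 16, 12, 3, 15, 6, 7, 17, 8, 10, 4, 11, 13, 14, 0, 5, 2] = (0 9 8 17 2 16 5 15)(3 12 11 4)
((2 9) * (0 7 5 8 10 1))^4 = (0 10 5)(1 8 7)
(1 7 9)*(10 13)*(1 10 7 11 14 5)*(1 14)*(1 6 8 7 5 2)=(1 11 6 8 7 9 10 13 5 14 2)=[0, 11, 1, 3, 4, 14, 8, 9, 7, 10, 13, 6, 12, 5, 2]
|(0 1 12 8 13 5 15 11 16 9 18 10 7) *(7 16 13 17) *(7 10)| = 20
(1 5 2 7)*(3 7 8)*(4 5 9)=(1 9 4 5 2 8 3 7)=[0, 9, 8, 7, 5, 2, 6, 1, 3, 4]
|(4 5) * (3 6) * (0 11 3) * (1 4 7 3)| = 8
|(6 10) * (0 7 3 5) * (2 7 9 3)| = |(0 9 3 5)(2 7)(6 10)| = 4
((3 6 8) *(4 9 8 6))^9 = ((3 4 9 8))^9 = (3 4 9 8)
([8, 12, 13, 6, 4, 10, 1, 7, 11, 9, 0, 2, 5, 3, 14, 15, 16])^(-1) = (16)(0 10 5 12 1 6 3 13 2 11 8)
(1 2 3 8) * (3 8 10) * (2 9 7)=(1 9 7 2 8)(3 10)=[0, 9, 8, 10, 4, 5, 6, 2, 1, 7, 3]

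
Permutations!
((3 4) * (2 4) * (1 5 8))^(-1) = (1 8 5)(2 3 4)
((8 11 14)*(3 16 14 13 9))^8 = (3 16 14 8 11 13 9)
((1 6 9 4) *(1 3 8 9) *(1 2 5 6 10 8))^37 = (1 10 8 9 4 3)(2 5 6)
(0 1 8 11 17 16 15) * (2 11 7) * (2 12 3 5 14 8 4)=(0 1 4 2 11 17 16 15)(3 5 14 8 7 12)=[1, 4, 11, 5, 2, 14, 6, 12, 7, 9, 10, 17, 3, 13, 8, 0, 15, 16]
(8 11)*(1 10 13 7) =(1 10 13 7)(8 11) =[0, 10, 2, 3, 4, 5, 6, 1, 11, 9, 13, 8, 12, 7]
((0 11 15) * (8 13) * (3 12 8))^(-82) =(0 15 11)(3 8)(12 13)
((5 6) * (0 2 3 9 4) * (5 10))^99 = (10)(0 4 9 3 2)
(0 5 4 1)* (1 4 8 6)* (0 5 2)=(0 2)(1 5 8 6)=[2, 5, 0, 3, 4, 8, 1, 7, 6]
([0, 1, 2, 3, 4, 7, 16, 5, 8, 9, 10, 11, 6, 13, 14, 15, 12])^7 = (5 7)(6 16 12)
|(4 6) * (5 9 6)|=|(4 5 9 6)|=4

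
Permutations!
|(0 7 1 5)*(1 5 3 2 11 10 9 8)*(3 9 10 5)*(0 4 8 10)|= |(0 7 3 2 11 5 4 8 1 9 10)|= 11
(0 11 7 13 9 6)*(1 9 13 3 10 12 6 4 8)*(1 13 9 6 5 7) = (0 11 1 6)(3 10 12 5 7)(4 8 13 9) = [11, 6, 2, 10, 8, 7, 0, 3, 13, 4, 12, 1, 5, 9]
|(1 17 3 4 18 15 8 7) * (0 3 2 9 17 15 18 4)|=|(18)(0 3)(1 15 8 7)(2 9 17)|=12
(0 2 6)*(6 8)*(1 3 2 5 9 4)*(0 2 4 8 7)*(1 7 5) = [1, 3, 5, 4, 7, 9, 2, 0, 6, 8] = (0 1 3 4 7)(2 5 9 8 6)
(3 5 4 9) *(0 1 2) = (0 1 2)(3 5 4 9) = [1, 2, 0, 5, 9, 4, 6, 7, 8, 3]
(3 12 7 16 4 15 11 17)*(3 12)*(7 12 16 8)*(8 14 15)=[0, 1, 2, 3, 8, 5, 6, 14, 7, 9, 10, 17, 12, 13, 15, 11, 4, 16]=(4 8 7 14 15 11 17 16)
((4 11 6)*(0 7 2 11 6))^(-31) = (0 7 2 11)(4 6)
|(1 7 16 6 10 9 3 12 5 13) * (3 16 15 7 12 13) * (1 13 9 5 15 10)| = 10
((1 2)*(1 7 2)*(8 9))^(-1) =(2 7)(8 9)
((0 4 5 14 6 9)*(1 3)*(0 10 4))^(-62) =(4 9 14)(5 10 6)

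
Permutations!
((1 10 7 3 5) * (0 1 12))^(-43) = (0 12 5 3 7 10 1)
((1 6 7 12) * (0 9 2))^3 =(1 12 7 6)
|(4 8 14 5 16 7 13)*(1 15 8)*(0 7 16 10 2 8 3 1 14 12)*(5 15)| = |(16)(0 7 13 4 14 15 3 1 5 10 2 8 12)| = 13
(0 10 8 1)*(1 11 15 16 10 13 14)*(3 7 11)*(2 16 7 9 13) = (0 2 16 10 8 3 9 13 14 1)(7 11 15) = [2, 0, 16, 9, 4, 5, 6, 11, 3, 13, 8, 15, 12, 14, 1, 7, 10]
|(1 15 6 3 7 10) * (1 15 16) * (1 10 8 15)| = |(1 16 10)(3 7 8 15 6)| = 15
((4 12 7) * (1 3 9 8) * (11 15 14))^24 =((1 3 9 8)(4 12 7)(11 15 14))^24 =(15)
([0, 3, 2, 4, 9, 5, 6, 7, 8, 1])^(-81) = (1 9 4 3)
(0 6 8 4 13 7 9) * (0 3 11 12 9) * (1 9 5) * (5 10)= [6, 9, 2, 11, 13, 1, 8, 0, 4, 3, 5, 12, 10, 7]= (0 6 8 4 13 7)(1 9 3 11 12 10 5)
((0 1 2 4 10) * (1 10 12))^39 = ((0 10)(1 2 4 12))^39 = (0 10)(1 12 4 2)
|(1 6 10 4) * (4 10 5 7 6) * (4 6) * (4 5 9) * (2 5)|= 12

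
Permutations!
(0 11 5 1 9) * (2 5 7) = (0 11 7 2 5 1 9) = [11, 9, 5, 3, 4, 1, 6, 2, 8, 0, 10, 7]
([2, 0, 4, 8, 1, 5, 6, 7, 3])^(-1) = (0 1 4 2)(3 8)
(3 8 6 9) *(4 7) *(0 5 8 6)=(0 5 8)(3 6 9)(4 7)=[5, 1, 2, 6, 7, 8, 9, 4, 0, 3]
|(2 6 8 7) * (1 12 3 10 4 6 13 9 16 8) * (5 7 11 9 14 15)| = 12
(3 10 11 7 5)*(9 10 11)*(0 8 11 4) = (0 8 11 7 5 3 4)(9 10) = [8, 1, 2, 4, 0, 3, 6, 5, 11, 10, 9, 7]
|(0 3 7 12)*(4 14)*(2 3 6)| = |(0 6 2 3 7 12)(4 14)| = 6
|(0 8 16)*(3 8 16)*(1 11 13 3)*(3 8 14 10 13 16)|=|(0 3 14 10 13 8 1 11 16)|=9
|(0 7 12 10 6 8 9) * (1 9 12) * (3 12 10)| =|(0 7 1 9)(3 12)(6 8 10)| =12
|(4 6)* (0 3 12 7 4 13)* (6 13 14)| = 6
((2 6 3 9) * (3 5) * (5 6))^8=(9)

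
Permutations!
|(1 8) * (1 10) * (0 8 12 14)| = |(0 8 10 1 12 14)| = 6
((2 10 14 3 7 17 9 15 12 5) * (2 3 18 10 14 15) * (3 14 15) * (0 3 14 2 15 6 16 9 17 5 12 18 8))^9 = ((0 3 7 5 2 6 16 9 15 18 10 14 8))^9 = (0 18 6 3 10 16 7 14 9 5 8 15 2)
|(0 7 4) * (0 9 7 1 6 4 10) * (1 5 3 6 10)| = 9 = |(0 5 3 6 4 9 7 1 10)|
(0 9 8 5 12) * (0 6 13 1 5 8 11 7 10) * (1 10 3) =(0 9 11 7 3 1 5 12 6 13 10) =[9, 5, 2, 1, 4, 12, 13, 3, 8, 11, 0, 7, 6, 10]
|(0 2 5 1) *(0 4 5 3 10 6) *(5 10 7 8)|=10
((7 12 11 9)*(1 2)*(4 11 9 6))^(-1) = (1 2)(4 6 11)(7 9 12)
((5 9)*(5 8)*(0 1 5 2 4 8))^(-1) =((0 1 5 9)(2 4 8))^(-1) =(0 9 5 1)(2 8 4)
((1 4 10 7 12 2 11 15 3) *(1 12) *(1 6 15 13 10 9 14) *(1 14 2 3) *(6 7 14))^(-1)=((1 4 9 2 11 13 10 14 6 15)(3 12))^(-1)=(1 15 6 14 10 13 11 2 9 4)(3 12)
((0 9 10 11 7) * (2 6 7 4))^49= (0 9 10 11 4 2 6 7)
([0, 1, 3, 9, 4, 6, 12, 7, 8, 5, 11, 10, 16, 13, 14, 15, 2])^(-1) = (2 16 12 6 5 9 3)(10 11)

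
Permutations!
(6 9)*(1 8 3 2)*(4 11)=(1 8 3 2)(4 11)(6 9)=[0, 8, 1, 2, 11, 5, 9, 7, 3, 6, 10, 4]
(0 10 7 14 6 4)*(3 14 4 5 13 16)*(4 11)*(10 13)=(0 13 16 3 14 6 5 10 7 11 4)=[13, 1, 2, 14, 0, 10, 5, 11, 8, 9, 7, 4, 12, 16, 6, 15, 3]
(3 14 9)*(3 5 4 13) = (3 14 9 5 4 13) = [0, 1, 2, 14, 13, 4, 6, 7, 8, 5, 10, 11, 12, 3, 9]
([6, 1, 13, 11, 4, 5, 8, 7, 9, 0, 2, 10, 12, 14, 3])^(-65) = [9, 1, 13, 11, 4, 5, 0, 7, 6, 8, 2, 10, 12, 14, 3]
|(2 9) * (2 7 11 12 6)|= 6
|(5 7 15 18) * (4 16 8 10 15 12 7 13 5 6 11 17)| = 18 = |(4 16 8 10 15 18 6 11 17)(5 13)(7 12)|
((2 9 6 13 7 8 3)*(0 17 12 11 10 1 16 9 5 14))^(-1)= (0 14 5 2 3 8 7 13 6 9 16 1 10 11 12 17)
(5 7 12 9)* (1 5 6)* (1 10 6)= (1 5 7 12 9)(6 10)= [0, 5, 2, 3, 4, 7, 10, 12, 8, 1, 6, 11, 9]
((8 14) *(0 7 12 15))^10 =(0 12)(7 15)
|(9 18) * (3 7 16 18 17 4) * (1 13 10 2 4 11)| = 12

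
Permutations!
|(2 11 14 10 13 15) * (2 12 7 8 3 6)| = 11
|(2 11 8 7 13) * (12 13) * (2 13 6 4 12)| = 12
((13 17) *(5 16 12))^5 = ((5 16 12)(13 17))^5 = (5 12 16)(13 17)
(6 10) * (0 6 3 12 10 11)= (0 6 11)(3 12 10)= [6, 1, 2, 12, 4, 5, 11, 7, 8, 9, 3, 0, 10]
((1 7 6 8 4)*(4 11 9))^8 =(1 7 6 8 11 9 4)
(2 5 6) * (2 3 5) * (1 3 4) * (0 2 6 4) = (0 2 6)(1 3 5 4) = [2, 3, 6, 5, 1, 4, 0]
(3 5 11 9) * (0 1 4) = (0 1 4)(3 5 11 9) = [1, 4, 2, 5, 0, 11, 6, 7, 8, 3, 10, 9]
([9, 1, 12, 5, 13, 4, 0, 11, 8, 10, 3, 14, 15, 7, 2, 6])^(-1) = (0 6 15 12 2 14 11 7 13 4 5 3 10 9)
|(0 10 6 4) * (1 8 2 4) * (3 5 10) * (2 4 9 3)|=|(0 2 9 3 5 10 6 1 8 4)|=10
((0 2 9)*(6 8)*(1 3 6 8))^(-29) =((0 2 9)(1 3 6))^(-29) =(0 2 9)(1 3 6)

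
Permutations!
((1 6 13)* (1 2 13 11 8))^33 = (1 6 11 8)(2 13)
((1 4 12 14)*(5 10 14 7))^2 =((1 4 12 7 5 10 14))^2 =(1 12 5 14 4 7 10)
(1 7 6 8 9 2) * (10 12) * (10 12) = [0, 7, 1, 3, 4, 5, 8, 6, 9, 2, 10, 11, 12] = (12)(1 7 6 8 9 2)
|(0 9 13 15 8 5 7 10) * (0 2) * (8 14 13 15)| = |(0 9 15 14 13 8 5 7 10 2)| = 10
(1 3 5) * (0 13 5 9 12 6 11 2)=(0 13 5 1 3 9 12 6 11 2)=[13, 3, 0, 9, 4, 1, 11, 7, 8, 12, 10, 2, 6, 5]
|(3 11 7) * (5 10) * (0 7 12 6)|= 6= |(0 7 3 11 12 6)(5 10)|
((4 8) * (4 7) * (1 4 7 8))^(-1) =((8)(1 4))^(-1) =(8)(1 4)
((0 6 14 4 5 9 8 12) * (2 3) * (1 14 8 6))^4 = ((0 1 14 4 5 9 6 8 12)(2 3))^4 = (0 5 12 4 8 14 6 1 9)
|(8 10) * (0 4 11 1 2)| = |(0 4 11 1 2)(8 10)| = 10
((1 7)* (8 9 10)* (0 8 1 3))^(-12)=(0 9 1 3 8 10 7)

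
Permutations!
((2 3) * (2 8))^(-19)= (2 8 3)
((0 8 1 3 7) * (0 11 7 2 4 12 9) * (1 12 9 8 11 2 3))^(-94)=(12)(0 7 4)(2 9 11)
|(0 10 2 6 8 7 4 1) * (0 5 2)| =|(0 10)(1 5 2 6 8 7 4)| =14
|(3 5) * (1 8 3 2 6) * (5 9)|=7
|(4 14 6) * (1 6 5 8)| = |(1 6 4 14 5 8)| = 6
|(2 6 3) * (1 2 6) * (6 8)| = 6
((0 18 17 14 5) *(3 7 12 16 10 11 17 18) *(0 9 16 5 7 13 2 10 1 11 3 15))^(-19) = (18)(0 15)(1 16 9 5 12 7 14 17 11)(2 10 3 13) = ((18)(0 15)(1 11 17 14 7 12 5 9 16)(2 10 3 13))^(-19)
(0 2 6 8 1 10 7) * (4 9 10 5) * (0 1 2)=(1 5 4 9 10 7)(2 6 8)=[0, 5, 6, 3, 9, 4, 8, 1, 2, 10, 7]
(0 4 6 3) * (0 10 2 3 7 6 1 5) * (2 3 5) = (0 4 1 2 5)(3 10)(6 7) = [4, 2, 5, 10, 1, 0, 7, 6, 8, 9, 3]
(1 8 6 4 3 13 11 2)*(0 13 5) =(0 13 11 2 1 8 6 4 3 5) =[13, 8, 1, 5, 3, 0, 4, 7, 6, 9, 10, 2, 12, 11]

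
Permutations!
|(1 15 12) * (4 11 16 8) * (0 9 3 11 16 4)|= 21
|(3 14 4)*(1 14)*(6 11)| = |(1 14 4 3)(6 11)| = 4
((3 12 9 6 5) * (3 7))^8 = (3 9 5)(6 7 12)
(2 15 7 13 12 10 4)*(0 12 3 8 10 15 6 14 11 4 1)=[12, 0, 6, 8, 2, 5, 14, 13, 10, 9, 1, 4, 15, 3, 11, 7]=(0 12 15 7 13 3 8 10 1)(2 6 14 11 4)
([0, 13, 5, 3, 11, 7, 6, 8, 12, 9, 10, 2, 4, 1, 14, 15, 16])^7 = [0, 13, 2, 3, 4, 5, 6, 7, 8, 9, 10, 11, 12, 1, 14, 15, 16]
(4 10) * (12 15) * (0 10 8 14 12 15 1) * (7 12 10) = (15)(0 7 12 1)(4 8 14 10) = [7, 0, 2, 3, 8, 5, 6, 12, 14, 9, 4, 11, 1, 13, 10, 15]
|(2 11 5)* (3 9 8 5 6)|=|(2 11 6 3 9 8 5)|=7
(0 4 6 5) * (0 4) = (4 6 5) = [0, 1, 2, 3, 6, 4, 5]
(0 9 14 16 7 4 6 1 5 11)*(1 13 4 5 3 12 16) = (0 9 14 1 3 12 16 7 5 11)(4 6 13) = [9, 3, 2, 12, 6, 11, 13, 5, 8, 14, 10, 0, 16, 4, 1, 15, 7]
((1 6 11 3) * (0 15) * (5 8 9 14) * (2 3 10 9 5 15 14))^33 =(15)(1 2 10 6 3 9 11)(5 8)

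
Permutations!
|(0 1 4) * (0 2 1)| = |(1 4 2)| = 3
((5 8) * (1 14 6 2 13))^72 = ((1 14 6 2 13)(5 8))^72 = (1 6 13 14 2)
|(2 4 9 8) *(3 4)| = 5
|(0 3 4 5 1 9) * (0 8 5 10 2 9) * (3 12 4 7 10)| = 11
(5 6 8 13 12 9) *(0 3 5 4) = (0 3 5 6 8 13 12 9 4) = [3, 1, 2, 5, 0, 6, 8, 7, 13, 4, 10, 11, 9, 12]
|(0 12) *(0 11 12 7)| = 2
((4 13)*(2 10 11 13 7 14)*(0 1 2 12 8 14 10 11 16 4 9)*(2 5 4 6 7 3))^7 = (0 13 2 4 1 9 11 3 5)(6 16 10 7)(8 14 12)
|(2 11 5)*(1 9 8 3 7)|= 15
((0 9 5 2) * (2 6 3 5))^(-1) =((0 9 2)(3 5 6))^(-1) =(0 2 9)(3 6 5)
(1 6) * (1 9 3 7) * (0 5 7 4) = (0 5 7 1 6 9 3 4) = [5, 6, 2, 4, 0, 7, 9, 1, 8, 3]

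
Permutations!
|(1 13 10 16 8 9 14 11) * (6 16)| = |(1 13 10 6 16 8 9 14 11)| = 9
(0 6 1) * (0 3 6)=[0, 3, 2, 6, 4, 5, 1]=(1 3 6)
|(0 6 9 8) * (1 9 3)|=|(0 6 3 1 9 8)|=6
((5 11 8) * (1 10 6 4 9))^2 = ((1 10 6 4 9)(5 11 8))^2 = (1 6 9 10 4)(5 8 11)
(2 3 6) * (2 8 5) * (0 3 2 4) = (0 3 6 8 5 4) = [3, 1, 2, 6, 0, 4, 8, 7, 5]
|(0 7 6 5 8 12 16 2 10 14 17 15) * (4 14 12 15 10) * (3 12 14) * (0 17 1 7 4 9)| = 63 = |(0 4 3 12 16 2 9)(1 7 6 5 8 15 17 10 14)|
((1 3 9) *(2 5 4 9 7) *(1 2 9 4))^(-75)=(1 9)(2 3)(5 7)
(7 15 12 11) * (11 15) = (7 11)(12 15) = [0, 1, 2, 3, 4, 5, 6, 11, 8, 9, 10, 7, 15, 13, 14, 12]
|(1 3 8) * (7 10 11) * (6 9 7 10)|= |(1 3 8)(6 9 7)(10 11)|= 6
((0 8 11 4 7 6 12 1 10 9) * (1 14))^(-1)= ((0 8 11 4 7 6 12 14 1 10 9))^(-1)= (0 9 10 1 14 12 6 7 4 11 8)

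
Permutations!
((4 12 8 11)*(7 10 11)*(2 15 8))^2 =((2 15 8 7 10 11 4 12))^2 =(2 8 10 4)(7 11 12 15)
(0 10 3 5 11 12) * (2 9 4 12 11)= (0 10 3 5 2 9 4 12)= [10, 1, 9, 5, 12, 2, 6, 7, 8, 4, 3, 11, 0]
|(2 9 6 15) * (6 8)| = 5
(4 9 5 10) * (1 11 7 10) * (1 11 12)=[0, 12, 2, 3, 9, 11, 6, 10, 8, 5, 4, 7, 1]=(1 12)(4 9 5 11 7 10)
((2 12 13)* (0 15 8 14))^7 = (0 14 8 15)(2 12 13)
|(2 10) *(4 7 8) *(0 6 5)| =6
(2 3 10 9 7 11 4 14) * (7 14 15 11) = (2 3 10 9 14)(4 15 11) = [0, 1, 3, 10, 15, 5, 6, 7, 8, 14, 9, 4, 12, 13, 2, 11]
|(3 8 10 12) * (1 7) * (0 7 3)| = 7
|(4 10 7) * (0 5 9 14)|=12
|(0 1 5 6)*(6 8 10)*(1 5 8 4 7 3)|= |(0 5 4 7 3 1 8 10 6)|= 9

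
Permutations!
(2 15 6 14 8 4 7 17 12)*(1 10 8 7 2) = (1 10 8 4 2 15 6 14 7 17 12) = [0, 10, 15, 3, 2, 5, 14, 17, 4, 9, 8, 11, 1, 13, 7, 6, 16, 12]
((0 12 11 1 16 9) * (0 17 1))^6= (1 9)(16 17)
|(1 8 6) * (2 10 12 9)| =|(1 8 6)(2 10 12 9)| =12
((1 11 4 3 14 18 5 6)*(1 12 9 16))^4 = (1 14 12 11 18 9 4 5 16 3 6)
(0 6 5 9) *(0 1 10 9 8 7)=(0 6 5 8 7)(1 10 9)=[6, 10, 2, 3, 4, 8, 5, 0, 7, 1, 9]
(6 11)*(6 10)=(6 11 10)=[0, 1, 2, 3, 4, 5, 11, 7, 8, 9, 6, 10]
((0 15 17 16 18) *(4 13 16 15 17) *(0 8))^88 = (18) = ((0 17 15 4 13 16 18 8))^88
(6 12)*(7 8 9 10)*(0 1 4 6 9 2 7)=(0 1 4 6 12 9 10)(2 7 8)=[1, 4, 7, 3, 6, 5, 12, 8, 2, 10, 0, 11, 9]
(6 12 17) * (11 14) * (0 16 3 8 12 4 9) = (0 16 3 8 12 17 6 4 9)(11 14) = [16, 1, 2, 8, 9, 5, 4, 7, 12, 0, 10, 14, 17, 13, 11, 15, 3, 6]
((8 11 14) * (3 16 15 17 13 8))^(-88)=(17)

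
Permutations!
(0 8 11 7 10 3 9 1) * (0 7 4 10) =(0 8 11 4 10 3 9 1 7) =[8, 7, 2, 9, 10, 5, 6, 0, 11, 1, 3, 4]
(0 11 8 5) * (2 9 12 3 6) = [11, 1, 9, 6, 4, 0, 2, 7, 5, 12, 10, 8, 3] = (0 11 8 5)(2 9 12 3 6)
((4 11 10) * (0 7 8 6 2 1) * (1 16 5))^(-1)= ((0 7 8 6 2 16 5 1)(4 11 10))^(-1)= (0 1 5 16 2 6 8 7)(4 10 11)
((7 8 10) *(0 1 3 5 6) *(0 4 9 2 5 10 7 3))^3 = ((0 1)(2 5 6 4 9)(3 10)(7 8))^3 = (0 1)(2 4 5 9 6)(3 10)(7 8)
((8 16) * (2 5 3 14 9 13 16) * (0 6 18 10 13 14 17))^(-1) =(0 17 3 5 2 8 16 13 10 18 6)(9 14)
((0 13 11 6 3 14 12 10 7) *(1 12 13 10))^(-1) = ((0 10 7)(1 12)(3 14 13 11 6))^(-1) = (0 7 10)(1 12)(3 6 11 13 14)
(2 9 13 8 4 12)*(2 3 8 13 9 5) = (13)(2 5)(3 8 4 12) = [0, 1, 5, 8, 12, 2, 6, 7, 4, 9, 10, 11, 3, 13]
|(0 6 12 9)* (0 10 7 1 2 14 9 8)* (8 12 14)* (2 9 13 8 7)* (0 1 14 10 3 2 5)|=8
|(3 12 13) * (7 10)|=6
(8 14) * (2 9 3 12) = (2 9 3 12)(8 14) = [0, 1, 9, 12, 4, 5, 6, 7, 14, 3, 10, 11, 2, 13, 8]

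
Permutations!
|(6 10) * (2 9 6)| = |(2 9 6 10)| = 4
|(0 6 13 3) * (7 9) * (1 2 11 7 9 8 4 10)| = |(0 6 13 3)(1 2 11 7 8 4 10)| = 28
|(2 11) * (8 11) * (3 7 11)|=|(2 8 3 7 11)|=5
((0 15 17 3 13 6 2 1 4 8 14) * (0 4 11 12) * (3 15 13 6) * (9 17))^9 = ((0 13 3 6 2 1 11 12)(4 8 14)(9 17 15))^9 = (17)(0 13 3 6 2 1 11 12)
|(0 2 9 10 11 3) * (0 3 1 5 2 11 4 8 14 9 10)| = |(0 11 1 5 2 10 4 8 14 9)| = 10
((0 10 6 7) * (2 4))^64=(10)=((0 10 6 7)(2 4))^64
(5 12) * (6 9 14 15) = [0, 1, 2, 3, 4, 12, 9, 7, 8, 14, 10, 11, 5, 13, 15, 6] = (5 12)(6 9 14 15)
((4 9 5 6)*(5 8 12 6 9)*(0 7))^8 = (4 9 12)(5 8 6)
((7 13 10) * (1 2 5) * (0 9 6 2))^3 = ((0 9 6 2 5 1)(7 13 10))^3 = (13)(0 2)(1 6)(5 9)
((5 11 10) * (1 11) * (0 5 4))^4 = ((0 5 1 11 10 4))^4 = (0 10 1)(4 11 5)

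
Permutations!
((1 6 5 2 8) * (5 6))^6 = ((1 5 2 8))^6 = (1 2)(5 8)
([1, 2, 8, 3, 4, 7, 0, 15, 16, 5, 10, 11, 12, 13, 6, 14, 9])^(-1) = (0 6 14 15 7 5 9 16 8 2 1)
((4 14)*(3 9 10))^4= (14)(3 9 10)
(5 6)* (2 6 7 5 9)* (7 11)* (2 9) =(2 6)(5 11 7) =[0, 1, 6, 3, 4, 11, 2, 5, 8, 9, 10, 7]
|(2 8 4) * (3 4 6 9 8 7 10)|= |(2 7 10 3 4)(6 9 8)|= 15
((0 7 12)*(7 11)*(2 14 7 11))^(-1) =((0 2 14 7 12))^(-1) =(0 12 7 14 2)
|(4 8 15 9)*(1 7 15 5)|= 7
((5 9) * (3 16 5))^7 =((3 16 5 9))^7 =(3 9 5 16)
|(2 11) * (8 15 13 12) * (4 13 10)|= 6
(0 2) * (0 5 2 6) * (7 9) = (0 6)(2 5)(7 9) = [6, 1, 5, 3, 4, 2, 0, 9, 8, 7]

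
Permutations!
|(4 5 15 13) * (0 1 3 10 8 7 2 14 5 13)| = |(0 1 3 10 8 7 2 14 5 15)(4 13)| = 10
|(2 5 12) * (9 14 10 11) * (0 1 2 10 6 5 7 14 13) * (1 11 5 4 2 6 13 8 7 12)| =7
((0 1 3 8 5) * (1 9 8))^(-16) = ((0 9 8 5)(1 3))^(-16) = (9)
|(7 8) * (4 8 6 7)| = |(4 8)(6 7)| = 2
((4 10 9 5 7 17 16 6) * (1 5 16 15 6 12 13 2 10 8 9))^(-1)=((1 5 7 17 15 6 4 8 9 16 12 13 2 10))^(-1)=(1 10 2 13 12 16 9 8 4 6 15 17 7 5)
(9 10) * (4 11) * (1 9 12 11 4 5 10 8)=[0, 9, 2, 3, 4, 10, 6, 7, 1, 8, 12, 5, 11]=(1 9 8)(5 10 12 11)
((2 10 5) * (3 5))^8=(10)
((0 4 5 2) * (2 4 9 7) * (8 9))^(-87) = ((0 8 9 7 2)(4 5))^(-87) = (0 7 8 2 9)(4 5)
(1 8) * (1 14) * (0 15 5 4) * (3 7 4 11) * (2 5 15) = (15)(0 2 5 11 3 7 4)(1 8 14) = [2, 8, 5, 7, 0, 11, 6, 4, 14, 9, 10, 3, 12, 13, 1, 15]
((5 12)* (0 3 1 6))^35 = ((0 3 1 6)(5 12))^35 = (0 6 1 3)(5 12)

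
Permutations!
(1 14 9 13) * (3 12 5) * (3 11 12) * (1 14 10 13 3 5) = (1 10 13 14 9 3 5 11 12) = [0, 10, 2, 5, 4, 11, 6, 7, 8, 3, 13, 12, 1, 14, 9]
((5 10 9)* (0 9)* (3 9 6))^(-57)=((0 6 3 9 5 10))^(-57)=(0 9)(3 10)(5 6)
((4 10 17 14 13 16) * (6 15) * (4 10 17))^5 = (4 10 16 13 14 17)(6 15)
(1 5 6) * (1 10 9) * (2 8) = (1 5 6 10 9)(2 8) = [0, 5, 8, 3, 4, 6, 10, 7, 2, 1, 9]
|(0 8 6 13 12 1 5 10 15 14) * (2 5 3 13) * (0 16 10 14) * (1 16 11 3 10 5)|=7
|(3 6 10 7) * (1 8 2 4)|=4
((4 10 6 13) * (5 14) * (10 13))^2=(14)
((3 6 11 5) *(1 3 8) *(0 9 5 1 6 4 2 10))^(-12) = ((0 9 5 8 6 11 1 3 4 2 10))^(-12) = (0 10 2 4 3 1 11 6 8 5 9)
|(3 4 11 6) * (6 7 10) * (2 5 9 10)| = 9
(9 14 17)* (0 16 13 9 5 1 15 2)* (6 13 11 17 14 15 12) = (0 16 11 17 5 1 12 6 13 9 15 2) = [16, 12, 0, 3, 4, 1, 13, 7, 8, 15, 10, 17, 6, 9, 14, 2, 11, 5]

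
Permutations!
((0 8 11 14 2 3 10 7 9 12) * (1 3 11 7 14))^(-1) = (0 12 9 7 8)(1 11 2 14 10 3) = ((0 8 7 9 12)(1 3 10 14 2 11))^(-1)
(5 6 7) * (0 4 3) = (0 4 3)(5 6 7) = [4, 1, 2, 0, 3, 6, 7, 5]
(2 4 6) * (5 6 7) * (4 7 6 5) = (2 7 4 6) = [0, 1, 7, 3, 6, 5, 2, 4]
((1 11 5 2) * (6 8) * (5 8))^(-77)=((1 11 8 6 5 2))^(-77)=(1 11 8 6 5 2)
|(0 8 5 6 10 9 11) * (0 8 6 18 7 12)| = |(0 6 10 9 11 8 5 18 7 12)| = 10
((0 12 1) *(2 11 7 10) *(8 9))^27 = (12)(2 10 7 11)(8 9)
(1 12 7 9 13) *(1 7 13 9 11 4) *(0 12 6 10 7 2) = (0 12 13 2)(1 6 10 7 11 4) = [12, 6, 0, 3, 1, 5, 10, 11, 8, 9, 7, 4, 13, 2]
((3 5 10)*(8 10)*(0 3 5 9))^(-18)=(10)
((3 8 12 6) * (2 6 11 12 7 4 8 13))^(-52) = (13)(4 7 8)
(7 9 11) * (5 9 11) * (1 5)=[0, 5, 2, 3, 4, 9, 6, 11, 8, 1, 10, 7]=(1 5 9)(7 11)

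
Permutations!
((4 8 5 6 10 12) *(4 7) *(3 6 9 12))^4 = (3 6 10)(4 12 5)(7 9 8)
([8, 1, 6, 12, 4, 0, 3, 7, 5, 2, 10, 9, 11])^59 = (0 5 8)(2 9 11 12 3 6)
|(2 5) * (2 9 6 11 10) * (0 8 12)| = 6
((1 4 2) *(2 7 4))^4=(7)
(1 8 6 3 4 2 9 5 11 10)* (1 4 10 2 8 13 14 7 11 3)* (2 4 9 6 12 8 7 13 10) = (1 10 9 5 3 2 6)(4 7 11)(8 12)(13 14) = [0, 10, 6, 2, 7, 3, 1, 11, 12, 5, 9, 4, 8, 14, 13]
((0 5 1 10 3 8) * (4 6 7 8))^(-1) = (0 8 7 6 4 3 10 1 5)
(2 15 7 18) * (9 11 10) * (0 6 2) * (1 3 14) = (0 6 2 15 7 18)(1 3 14)(9 11 10) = [6, 3, 15, 14, 4, 5, 2, 18, 8, 11, 9, 10, 12, 13, 1, 7, 16, 17, 0]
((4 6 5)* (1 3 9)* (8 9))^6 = ((1 3 8 9)(4 6 5))^6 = (1 8)(3 9)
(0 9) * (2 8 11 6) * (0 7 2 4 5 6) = (0 9 7 2 8 11)(4 5 6) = [9, 1, 8, 3, 5, 6, 4, 2, 11, 7, 10, 0]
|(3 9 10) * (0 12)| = 6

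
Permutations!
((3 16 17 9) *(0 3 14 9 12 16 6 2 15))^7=((0 3 6 2 15)(9 14)(12 16 17))^7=(0 6 15 3 2)(9 14)(12 16 17)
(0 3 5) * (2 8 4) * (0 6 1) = (0 3 5 6 1)(2 8 4) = [3, 0, 8, 5, 2, 6, 1, 7, 4]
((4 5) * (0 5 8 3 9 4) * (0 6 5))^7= (3 8 4 9)(5 6)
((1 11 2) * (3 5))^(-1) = (1 2 11)(3 5)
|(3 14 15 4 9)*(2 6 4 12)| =|(2 6 4 9 3 14 15 12)| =8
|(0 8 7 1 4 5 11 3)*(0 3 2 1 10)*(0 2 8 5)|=|(0 5 11 8 7 10 2 1 4)|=9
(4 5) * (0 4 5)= (5)(0 4)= [4, 1, 2, 3, 0, 5]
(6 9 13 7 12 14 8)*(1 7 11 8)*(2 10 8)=(1 7 12 14)(2 10 8 6 9 13 11)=[0, 7, 10, 3, 4, 5, 9, 12, 6, 13, 8, 2, 14, 11, 1]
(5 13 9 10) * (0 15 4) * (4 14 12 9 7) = (0 15 14 12 9 10 5 13 7 4) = [15, 1, 2, 3, 0, 13, 6, 4, 8, 10, 5, 11, 9, 7, 12, 14]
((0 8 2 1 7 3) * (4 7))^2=(0 2 4 3 8 1 7)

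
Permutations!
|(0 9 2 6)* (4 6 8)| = 6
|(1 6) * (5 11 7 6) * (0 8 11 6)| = 12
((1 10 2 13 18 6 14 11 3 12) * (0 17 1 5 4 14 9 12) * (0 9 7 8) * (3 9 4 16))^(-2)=(0 7 18 2 1)(3 5 9 14)(4 16 12 11)(6 13 10 17 8)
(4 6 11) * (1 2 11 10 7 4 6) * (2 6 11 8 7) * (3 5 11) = (1 6 10 2 8 7 4)(3 5 11) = [0, 6, 8, 5, 1, 11, 10, 4, 7, 9, 2, 3]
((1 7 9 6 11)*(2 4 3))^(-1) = ((1 7 9 6 11)(2 4 3))^(-1) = (1 11 6 9 7)(2 3 4)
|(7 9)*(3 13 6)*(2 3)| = |(2 3 13 6)(7 9)| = 4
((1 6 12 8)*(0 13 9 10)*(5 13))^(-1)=(0 10 9 13 5)(1 8 12 6)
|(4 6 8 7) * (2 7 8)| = 4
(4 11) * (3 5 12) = [0, 1, 2, 5, 11, 12, 6, 7, 8, 9, 10, 4, 3] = (3 5 12)(4 11)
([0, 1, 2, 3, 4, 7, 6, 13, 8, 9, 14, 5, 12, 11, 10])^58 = [0, 1, 2, 3, 4, 13, 6, 11, 8, 9, 10, 7, 12, 5, 14]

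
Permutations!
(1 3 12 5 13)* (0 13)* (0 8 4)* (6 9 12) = (0 13 1 3 6 9 12 5 8 4) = [13, 3, 2, 6, 0, 8, 9, 7, 4, 12, 10, 11, 5, 1]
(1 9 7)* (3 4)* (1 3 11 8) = (1 9 7 3 4 11 8) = [0, 9, 2, 4, 11, 5, 6, 3, 1, 7, 10, 8]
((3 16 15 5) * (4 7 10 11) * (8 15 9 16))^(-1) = (3 5 15 8)(4 11 10 7)(9 16)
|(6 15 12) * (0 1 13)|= 3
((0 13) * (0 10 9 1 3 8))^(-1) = ((0 13 10 9 1 3 8))^(-1) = (0 8 3 1 9 10 13)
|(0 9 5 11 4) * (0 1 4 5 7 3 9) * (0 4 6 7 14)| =|(0 4 1 6 7 3 9 14)(5 11)| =8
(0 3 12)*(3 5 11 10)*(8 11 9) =(0 5 9 8 11 10 3 12) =[5, 1, 2, 12, 4, 9, 6, 7, 11, 8, 3, 10, 0]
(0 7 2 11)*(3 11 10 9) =[7, 1, 10, 11, 4, 5, 6, 2, 8, 3, 9, 0] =(0 7 2 10 9 3 11)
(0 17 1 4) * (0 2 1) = (0 17)(1 4 2) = [17, 4, 1, 3, 2, 5, 6, 7, 8, 9, 10, 11, 12, 13, 14, 15, 16, 0]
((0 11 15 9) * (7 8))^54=((0 11 15 9)(7 8))^54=(0 15)(9 11)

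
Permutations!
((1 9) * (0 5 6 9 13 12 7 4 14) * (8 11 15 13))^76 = ((0 5 6 9 1 8 11 15 13 12 7 4 14))^76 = (0 4 12 15 8 9 5 14 7 13 11 1 6)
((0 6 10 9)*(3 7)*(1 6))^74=(0 9 10 6 1)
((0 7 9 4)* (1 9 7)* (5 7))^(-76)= (9)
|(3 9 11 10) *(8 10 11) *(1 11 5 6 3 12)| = |(1 11 5 6 3 9 8 10 12)| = 9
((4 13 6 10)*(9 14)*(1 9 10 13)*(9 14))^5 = ((1 14 10 4)(6 13))^5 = (1 14 10 4)(6 13)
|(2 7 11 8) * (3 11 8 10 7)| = |(2 3 11 10 7 8)| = 6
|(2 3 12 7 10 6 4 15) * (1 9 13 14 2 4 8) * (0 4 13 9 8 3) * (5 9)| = 30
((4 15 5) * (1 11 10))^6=((1 11 10)(4 15 5))^6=(15)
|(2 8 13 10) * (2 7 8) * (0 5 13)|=6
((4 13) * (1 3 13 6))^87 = (1 13 6 3 4)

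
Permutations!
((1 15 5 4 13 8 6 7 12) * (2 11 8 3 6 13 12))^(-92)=(1 4 15 12 5)(2 7 6 3 13 8 11)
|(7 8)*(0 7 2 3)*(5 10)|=|(0 7 8 2 3)(5 10)|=10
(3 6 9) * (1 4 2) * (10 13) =(1 4 2)(3 6 9)(10 13) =[0, 4, 1, 6, 2, 5, 9, 7, 8, 3, 13, 11, 12, 10]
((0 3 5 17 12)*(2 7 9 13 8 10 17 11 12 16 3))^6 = (0 10 12 8 11 13 5 9 3 7 16 2 17)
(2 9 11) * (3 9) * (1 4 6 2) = (1 4 6 2 3 9 11) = [0, 4, 3, 9, 6, 5, 2, 7, 8, 11, 10, 1]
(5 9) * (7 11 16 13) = [0, 1, 2, 3, 4, 9, 6, 11, 8, 5, 10, 16, 12, 7, 14, 15, 13] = (5 9)(7 11 16 13)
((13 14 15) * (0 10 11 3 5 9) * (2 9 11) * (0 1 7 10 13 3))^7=((0 13 14 15 3 5 11)(1 7 10 2 9))^7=(15)(1 10 9 7 2)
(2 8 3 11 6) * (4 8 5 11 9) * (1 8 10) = (1 8 3 9 4 10)(2 5 11 6) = [0, 8, 5, 9, 10, 11, 2, 7, 3, 4, 1, 6]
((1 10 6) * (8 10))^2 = (1 10)(6 8)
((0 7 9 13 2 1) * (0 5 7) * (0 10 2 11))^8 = ((0 10 2 1 5 7 9 13 11))^8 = (0 11 13 9 7 5 1 2 10)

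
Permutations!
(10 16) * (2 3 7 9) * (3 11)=(2 11 3 7 9)(10 16)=[0, 1, 11, 7, 4, 5, 6, 9, 8, 2, 16, 3, 12, 13, 14, 15, 10]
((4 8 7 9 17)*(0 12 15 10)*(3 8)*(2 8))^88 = (2 17 8 4 7 3 9)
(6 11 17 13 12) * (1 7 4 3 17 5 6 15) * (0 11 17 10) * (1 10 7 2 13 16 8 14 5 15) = [11, 2, 13, 7, 3, 6, 17, 4, 14, 9, 0, 15, 1, 12, 5, 10, 8, 16] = (0 11 15 10)(1 2 13 12)(3 7 4)(5 6 17 16 8 14)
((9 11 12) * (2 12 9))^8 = (12)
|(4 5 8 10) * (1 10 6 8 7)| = 10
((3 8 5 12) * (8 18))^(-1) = (3 12 5 8 18)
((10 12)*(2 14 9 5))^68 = ((2 14 9 5)(10 12))^68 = (14)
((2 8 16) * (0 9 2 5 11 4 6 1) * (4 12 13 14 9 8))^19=((0 8 16 5 11 12 13 14 9 2 4 6 1))^19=(0 13 1 12 6 11 4 5 2 16 9 8 14)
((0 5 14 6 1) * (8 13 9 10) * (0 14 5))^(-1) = (1 6 14)(8 10 9 13)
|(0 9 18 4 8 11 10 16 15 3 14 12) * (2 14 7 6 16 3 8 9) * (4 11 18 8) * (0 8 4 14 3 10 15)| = |(0 2 3 7 6 16)(4 9)(8 18 11 15 14 12)| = 6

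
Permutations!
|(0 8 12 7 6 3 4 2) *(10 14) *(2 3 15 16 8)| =6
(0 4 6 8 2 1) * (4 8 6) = (0 8 2 1) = [8, 0, 1, 3, 4, 5, 6, 7, 2]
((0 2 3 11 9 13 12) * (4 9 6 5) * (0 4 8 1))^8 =(13)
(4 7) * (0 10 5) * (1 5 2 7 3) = (0 10 2 7 4 3 1 5) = [10, 5, 7, 1, 3, 0, 6, 4, 8, 9, 2]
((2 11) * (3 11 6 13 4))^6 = (13)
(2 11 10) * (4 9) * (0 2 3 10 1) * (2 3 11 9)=(0 3 10 11 1)(2 9 4)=[3, 0, 9, 10, 2, 5, 6, 7, 8, 4, 11, 1]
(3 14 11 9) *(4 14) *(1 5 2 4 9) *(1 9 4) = (1 5 2)(3 4 14 11 9) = [0, 5, 1, 4, 14, 2, 6, 7, 8, 3, 10, 9, 12, 13, 11]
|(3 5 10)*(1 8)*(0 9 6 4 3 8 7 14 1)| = 24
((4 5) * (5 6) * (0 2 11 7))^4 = ((0 2 11 7)(4 6 5))^4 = (11)(4 6 5)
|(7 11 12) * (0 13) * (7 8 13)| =|(0 7 11 12 8 13)| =6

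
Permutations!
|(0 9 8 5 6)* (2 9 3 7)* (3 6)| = 6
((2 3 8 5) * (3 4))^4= ((2 4 3 8 5))^4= (2 5 8 3 4)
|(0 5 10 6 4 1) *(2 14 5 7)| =9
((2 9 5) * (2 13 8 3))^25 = (2 9 5 13 8 3)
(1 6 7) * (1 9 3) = (1 6 7 9 3) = [0, 6, 2, 1, 4, 5, 7, 9, 8, 3]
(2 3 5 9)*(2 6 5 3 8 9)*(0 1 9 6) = (0 1 9)(2 8 6 5) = [1, 9, 8, 3, 4, 2, 5, 7, 6, 0]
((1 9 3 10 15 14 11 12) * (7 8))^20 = (1 15)(3 11)(9 14)(10 12)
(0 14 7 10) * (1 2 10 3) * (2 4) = (0 14 7 3 1 4 2 10) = [14, 4, 10, 1, 2, 5, 6, 3, 8, 9, 0, 11, 12, 13, 7]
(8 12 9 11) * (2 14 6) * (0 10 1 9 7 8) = [10, 9, 14, 3, 4, 5, 2, 8, 12, 11, 1, 0, 7, 13, 6] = (0 10 1 9 11)(2 14 6)(7 8 12)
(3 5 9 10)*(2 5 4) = (2 5 9 10 3 4) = [0, 1, 5, 4, 2, 9, 6, 7, 8, 10, 3]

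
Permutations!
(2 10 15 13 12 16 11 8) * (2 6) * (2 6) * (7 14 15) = (2 10 7 14 15 13 12 16 11 8) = [0, 1, 10, 3, 4, 5, 6, 14, 2, 9, 7, 8, 16, 12, 15, 13, 11]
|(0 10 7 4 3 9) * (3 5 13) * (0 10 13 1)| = |(0 13 3 9 10 7 4 5 1)| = 9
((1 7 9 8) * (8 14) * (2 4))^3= (1 14 7 8 9)(2 4)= ((1 7 9 14 8)(2 4))^3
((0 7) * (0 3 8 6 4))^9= ((0 7 3 8 6 4))^9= (0 8)(3 4)(6 7)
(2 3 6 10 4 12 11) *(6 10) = (2 3 10 4 12 11) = [0, 1, 3, 10, 12, 5, 6, 7, 8, 9, 4, 2, 11]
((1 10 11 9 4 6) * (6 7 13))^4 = (1 4)(6 9)(7 10)(11 13)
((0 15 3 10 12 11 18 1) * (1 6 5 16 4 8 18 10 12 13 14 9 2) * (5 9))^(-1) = (0 1 2 9 6 18 8 4 16 5 14 13 10 11 12 3 15)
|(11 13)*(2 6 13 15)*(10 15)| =6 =|(2 6 13 11 10 15)|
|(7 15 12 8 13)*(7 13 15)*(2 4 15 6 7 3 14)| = 9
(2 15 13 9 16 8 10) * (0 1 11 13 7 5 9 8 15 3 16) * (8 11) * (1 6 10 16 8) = (0 6 10 2 3 8 16 15 7 5 9)(11 13) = [6, 1, 3, 8, 4, 9, 10, 5, 16, 0, 2, 13, 12, 11, 14, 7, 15]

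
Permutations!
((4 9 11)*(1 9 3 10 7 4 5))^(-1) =(1 5 11 9)(3 4 7 10)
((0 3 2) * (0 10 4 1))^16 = (0 4 2)(1 10 3)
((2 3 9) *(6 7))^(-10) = (2 9 3)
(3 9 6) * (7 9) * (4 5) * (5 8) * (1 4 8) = [0, 4, 2, 7, 1, 8, 3, 9, 5, 6] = (1 4)(3 7 9 6)(5 8)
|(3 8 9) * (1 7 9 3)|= 6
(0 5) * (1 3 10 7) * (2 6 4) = (0 5)(1 3 10 7)(2 6 4) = [5, 3, 6, 10, 2, 0, 4, 1, 8, 9, 7]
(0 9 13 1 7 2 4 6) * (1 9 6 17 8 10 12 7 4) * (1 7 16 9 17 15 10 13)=(0 6)(1 4 15 10 12 16 9)(2 7)(8 13 17)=[6, 4, 7, 3, 15, 5, 0, 2, 13, 1, 12, 11, 16, 17, 14, 10, 9, 8]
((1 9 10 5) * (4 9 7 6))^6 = (1 5 10 9 4 6 7)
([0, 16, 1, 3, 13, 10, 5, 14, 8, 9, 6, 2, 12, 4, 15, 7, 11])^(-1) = (1 2 11 16)(4 13)(5 6 10)(7 15 14)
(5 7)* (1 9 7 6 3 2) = (1 9 7 5 6 3 2) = [0, 9, 1, 2, 4, 6, 3, 5, 8, 7]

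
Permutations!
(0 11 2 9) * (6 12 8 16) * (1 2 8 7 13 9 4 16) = [11, 2, 4, 3, 16, 5, 12, 13, 1, 0, 10, 8, 7, 9, 14, 15, 6] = (0 11 8 1 2 4 16 6 12 7 13 9)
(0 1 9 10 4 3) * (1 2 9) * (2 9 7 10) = (0 9 2 7 10 4 3) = [9, 1, 7, 0, 3, 5, 6, 10, 8, 2, 4]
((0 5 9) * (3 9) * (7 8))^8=(9)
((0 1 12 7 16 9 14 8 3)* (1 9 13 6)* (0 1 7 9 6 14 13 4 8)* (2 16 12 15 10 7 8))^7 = (0 7 8 9 1 14 10 6 12 3 13 15)(2 16 4)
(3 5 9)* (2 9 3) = (2 9)(3 5) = [0, 1, 9, 5, 4, 3, 6, 7, 8, 2]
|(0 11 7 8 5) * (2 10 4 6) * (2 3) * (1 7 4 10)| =10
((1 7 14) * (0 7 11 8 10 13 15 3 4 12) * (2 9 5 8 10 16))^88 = (2 8 9 16 5)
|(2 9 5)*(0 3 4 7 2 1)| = |(0 3 4 7 2 9 5 1)| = 8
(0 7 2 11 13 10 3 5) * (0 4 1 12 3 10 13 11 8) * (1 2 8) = (13)(0 7 8)(1 12 3 5 4 2) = [7, 12, 1, 5, 2, 4, 6, 8, 0, 9, 10, 11, 3, 13]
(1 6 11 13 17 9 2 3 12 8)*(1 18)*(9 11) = (1 6 9 2 3 12 8 18)(11 13 17) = [0, 6, 3, 12, 4, 5, 9, 7, 18, 2, 10, 13, 8, 17, 14, 15, 16, 11, 1]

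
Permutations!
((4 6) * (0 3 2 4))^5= ((0 3 2 4 6))^5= (6)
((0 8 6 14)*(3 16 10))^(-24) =((0 8 6 14)(3 16 10))^(-24) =(16)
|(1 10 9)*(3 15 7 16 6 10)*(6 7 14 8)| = 8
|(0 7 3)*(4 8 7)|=5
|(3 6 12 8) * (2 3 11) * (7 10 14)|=|(2 3 6 12 8 11)(7 10 14)|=6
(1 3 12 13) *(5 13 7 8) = [0, 3, 2, 12, 4, 13, 6, 8, 5, 9, 10, 11, 7, 1] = (1 3 12 7 8 5 13)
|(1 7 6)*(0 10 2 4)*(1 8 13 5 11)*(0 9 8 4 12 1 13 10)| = |(1 7 6 4 9 8 10 2 12)(5 11 13)| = 9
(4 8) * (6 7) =[0, 1, 2, 3, 8, 5, 7, 6, 4] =(4 8)(6 7)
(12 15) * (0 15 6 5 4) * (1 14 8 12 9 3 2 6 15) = (0 1 14 8 12 15 9 3 2 6 5 4) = [1, 14, 6, 2, 0, 4, 5, 7, 12, 3, 10, 11, 15, 13, 8, 9]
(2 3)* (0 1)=[1, 0, 3, 2]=(0 1)(2 3)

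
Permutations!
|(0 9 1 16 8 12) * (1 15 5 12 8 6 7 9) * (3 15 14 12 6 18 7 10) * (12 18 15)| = 36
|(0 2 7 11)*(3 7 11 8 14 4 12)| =6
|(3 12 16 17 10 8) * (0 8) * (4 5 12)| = |(0 8 3 4 5 12 16 17 10)| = 9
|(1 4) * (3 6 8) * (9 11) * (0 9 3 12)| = |(0 9 11 3 6 8 12)(1 4)| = 14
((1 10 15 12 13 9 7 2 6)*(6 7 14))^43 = ((1 10 15 12 13 9 14 6)(2 7))^43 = (1 12 14 10 13 6 15 9)(2 7)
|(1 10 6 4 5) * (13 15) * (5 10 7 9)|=12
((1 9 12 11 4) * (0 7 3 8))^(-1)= (0 8 3 7)(1 4 11 12 9)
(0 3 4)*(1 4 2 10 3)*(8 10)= (0 1 4)(2 8 10 3)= [1, 4, 8, 2, 0, 5, 6, 7, 10, 9, 3]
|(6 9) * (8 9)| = 3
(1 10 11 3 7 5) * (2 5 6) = (1 10 11 3 7 6 2 5) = [0, 10, 5, 7, 4, 1, 2, 6, 8, 9, 11, 3]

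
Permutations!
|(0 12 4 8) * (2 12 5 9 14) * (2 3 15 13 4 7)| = 9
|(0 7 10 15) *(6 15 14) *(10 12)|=7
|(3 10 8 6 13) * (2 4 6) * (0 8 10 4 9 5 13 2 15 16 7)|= 35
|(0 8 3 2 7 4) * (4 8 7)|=|(0 7 8 3 2 4)|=6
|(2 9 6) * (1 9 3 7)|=6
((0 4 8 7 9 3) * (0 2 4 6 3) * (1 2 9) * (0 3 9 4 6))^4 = (1 3)(2 4)(6 8)(7 9)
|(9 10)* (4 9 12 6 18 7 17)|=8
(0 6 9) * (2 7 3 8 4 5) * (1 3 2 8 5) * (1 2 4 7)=(0 6 9)(1 3 5 8 7 4 2)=[6, 3, 1, 5, 2, 8, 9, 4, 7, 0]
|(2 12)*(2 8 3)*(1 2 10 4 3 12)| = 6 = |(1 2)(3 10 4)(8 12)|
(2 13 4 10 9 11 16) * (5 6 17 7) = (2 13 4 10 9 11 16)(5 6 17 7) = [0, 1, 13, 3, 10, 6, 17, 5, 8, 11, 9, 16, 12, 4, 14, 15, 2, 7]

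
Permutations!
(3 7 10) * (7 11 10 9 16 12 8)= (3 11 10)(7 9 16 12 8)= [0, 1, 2, 11, 4, 5, 6, 9, 7, 16, 3, 10, 8, 13, 14, 15, 12]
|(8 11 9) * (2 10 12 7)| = 12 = |(2 10 12 7)(8 11 9)|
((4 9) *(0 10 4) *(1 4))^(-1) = (0 9 4 1 10)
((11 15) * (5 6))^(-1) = (5 6)(11 15)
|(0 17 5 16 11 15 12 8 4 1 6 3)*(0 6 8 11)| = |(0 17 5 16)(1 8 4)(3 6)(11 15 12)| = 12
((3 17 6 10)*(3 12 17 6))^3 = ((3 6 10 12 17))^3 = (3 12 6 17 10)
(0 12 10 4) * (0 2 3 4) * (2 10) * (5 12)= [5, 1, 3, 4, 10, 12, 6, 7, 8, 9, 0, 11, 2]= (0 5 12 2 3 4 10)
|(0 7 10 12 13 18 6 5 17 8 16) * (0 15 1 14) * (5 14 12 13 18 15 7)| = 14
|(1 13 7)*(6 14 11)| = |(1 13 7)(6 14 11)| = 3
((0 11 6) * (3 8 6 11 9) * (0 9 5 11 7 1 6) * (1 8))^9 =((0 5 11 7 8)(1 6 9 3))^9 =(0 8 7 11 5)(1 6 9 3)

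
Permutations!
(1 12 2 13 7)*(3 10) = [0, 12, 13, 10, 4, 5, 6, 1, 8, 9, 3, 11, 2, 7] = (1 12 2 13 7)(3 10)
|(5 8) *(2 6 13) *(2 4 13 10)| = |(2 6 10)(4 13)(5 8)| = 6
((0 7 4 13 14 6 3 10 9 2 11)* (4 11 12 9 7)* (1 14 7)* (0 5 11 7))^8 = (0 13 4)(1 3 14 10 6)(2 9 12)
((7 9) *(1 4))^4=((1 4)(7 9))^4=(9)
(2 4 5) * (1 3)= [0, 3, 4, 1, 5, 2]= (1 3)(2 4 5)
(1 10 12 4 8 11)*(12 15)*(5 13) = (1 10 15 12 4 8 11)(5 13) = [0, 10, 2, 3, 8, 13, 6, 7, 11, 9, 15, 1, 4, 5, 14, 12]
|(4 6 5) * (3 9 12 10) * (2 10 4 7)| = |(2 10 3 9 12 4 6 5 7)| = 9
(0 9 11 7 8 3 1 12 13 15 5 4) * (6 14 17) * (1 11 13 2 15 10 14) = (0 9 13 10 14 17 6 1 12 2 15 5 4)(3 11 7 8) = [9, 12, 15, 11, 0, 4, 1, 8, 3, 13, 14, 7, 2, 10, 17, 5, 16, 6]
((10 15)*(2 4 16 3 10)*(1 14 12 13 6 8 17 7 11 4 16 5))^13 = ((1 14 12 13 6 8 17 7 11 4 5)(2 16 3 10 15))^13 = (1 12 6 17 11 5 14 13 8 7 4)(2 10 16 15 3)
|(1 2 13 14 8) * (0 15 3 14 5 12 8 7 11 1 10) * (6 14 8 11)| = 30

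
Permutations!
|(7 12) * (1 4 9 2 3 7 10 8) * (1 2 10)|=9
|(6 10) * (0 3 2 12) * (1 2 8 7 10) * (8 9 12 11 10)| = 20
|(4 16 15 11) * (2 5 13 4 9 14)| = 9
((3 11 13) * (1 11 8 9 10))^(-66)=(1 8 11 9 13 10 3)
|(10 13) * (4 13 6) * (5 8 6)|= |(4 13 10 5 8 6)|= 6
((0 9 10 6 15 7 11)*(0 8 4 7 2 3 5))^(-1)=(0 5 3 2 15 6 10 9)(4 8 11 7)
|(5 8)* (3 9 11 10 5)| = 6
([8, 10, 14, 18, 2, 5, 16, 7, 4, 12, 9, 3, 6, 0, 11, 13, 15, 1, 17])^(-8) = [1, 8, 12, 15, 9, 5, 11, 7, 10, 2, 4, 16, 14, 17, 6, 18, 3, 0, 13]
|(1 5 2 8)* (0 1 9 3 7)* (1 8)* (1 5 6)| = 10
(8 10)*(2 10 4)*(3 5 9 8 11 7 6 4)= (2 10 11 7 6 4)(3 5 9 8)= [0, 1, 10, 5, 2, 9, 4, 6, 3, 8, 11, 7]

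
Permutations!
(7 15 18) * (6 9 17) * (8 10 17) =(6 9 8 10 17)(7 15 18) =[0, 1, 2, 3, 4, 5, 9, 15, 10, 8, 17, 11, 12, 13, 14, 18, 16, 6, 7]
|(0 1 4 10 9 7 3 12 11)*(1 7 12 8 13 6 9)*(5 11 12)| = 9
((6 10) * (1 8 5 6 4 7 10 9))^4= ((1 8 5 6 9)(4 7 10))^4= (1 9 6 5 8)(4 7 10)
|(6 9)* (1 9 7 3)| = 5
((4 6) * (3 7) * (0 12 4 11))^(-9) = ((0 12 4 6 11)(3 7))^(-9) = (0 12 4 6 11)(3 7)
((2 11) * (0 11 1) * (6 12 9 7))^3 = (0 1 2 11)(6 7 9 12)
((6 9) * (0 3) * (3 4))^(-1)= (0 3 4)(6 9)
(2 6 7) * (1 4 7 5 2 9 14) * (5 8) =(1 4 7 9 14)(2 6 8 5) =[0, 4, 6, 3, 7, 2, 8, 9, 5, 14, 10, 11, 12, 13, 1]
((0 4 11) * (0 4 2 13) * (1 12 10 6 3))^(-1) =(0 13 2)(1 3 6 10 12)(4 11)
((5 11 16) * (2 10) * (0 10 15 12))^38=(0 15 10 12 2)(5 16 11)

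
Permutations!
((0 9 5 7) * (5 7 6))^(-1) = (0 7 9)(5 6)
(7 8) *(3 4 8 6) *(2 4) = (2 4 8 7 6 3) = [0, 1, 4, 2, 8, 5, 3, 6, 7]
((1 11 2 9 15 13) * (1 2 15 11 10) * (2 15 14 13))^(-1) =(1 10)(2 15 13 14 11 9)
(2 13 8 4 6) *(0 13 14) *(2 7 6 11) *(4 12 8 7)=(0 13 7 6 4 11 2 14)(8 12)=[13, 1, 14, 3, 11, 5, 4, 6, 12, 9, 10, 2, 8, 7, 0]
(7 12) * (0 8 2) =[8, 1, 0, 3, 4, 5, 6, 12, 2, 9, 10, 11, 7] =(0 8 2)(7 12)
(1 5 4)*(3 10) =(1 5 4)(3 10) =[0, 5, 2, 10, 1, 4, 6, 7, 8, 9, 3]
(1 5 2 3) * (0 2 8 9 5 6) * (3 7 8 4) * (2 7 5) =(0 7 8 9 2 5 4 3 1 6) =[7, 6, 5, 1, 3, 4, 0, 8, 9, 2]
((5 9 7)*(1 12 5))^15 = ((1 12 5 9 7))^15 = (12)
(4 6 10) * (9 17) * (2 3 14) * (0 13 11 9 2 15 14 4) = (0 13 11 9 17 2 3 4 6 10)(14 15) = [13, 1, 3, 4, 6, 5, 10, 7, 8, 17, 0, 9, 12, 11, 15, 14, 16, 2]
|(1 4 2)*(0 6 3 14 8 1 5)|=9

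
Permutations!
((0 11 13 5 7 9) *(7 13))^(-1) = (0 9 7 11)(5 13)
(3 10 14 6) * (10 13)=[0, 1, 2, 13, 4, 5, 3, 7, 8, 9, 14, 11, 12, 10, 6]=(3 13 10 14 6)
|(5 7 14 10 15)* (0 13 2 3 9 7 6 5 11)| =10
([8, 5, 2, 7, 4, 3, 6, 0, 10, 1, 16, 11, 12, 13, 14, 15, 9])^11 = (0 10 9 5 7 8 16 1 3)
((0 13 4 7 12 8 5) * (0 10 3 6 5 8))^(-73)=(0 4 12 13 7)(3 10 5 6)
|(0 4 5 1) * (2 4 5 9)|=|(0 5 1)(2 4 9)|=3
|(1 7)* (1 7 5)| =2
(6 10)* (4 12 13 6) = [0, 1, 2, 3, 12, 5, 10, 7, 8, 9, 4, 11, 13, 6] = (4 12 13 6 10)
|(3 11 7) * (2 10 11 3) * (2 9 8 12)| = 7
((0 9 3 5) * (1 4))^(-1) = ((0 9 3 5)(1 4))^(-1) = (0 5 3 9)(1 4)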